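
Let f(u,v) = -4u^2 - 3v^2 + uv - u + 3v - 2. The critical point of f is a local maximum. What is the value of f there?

∂f/∂u = -8u + v - 1 = 0 and ∂f/∂v = u - 6v + 3 = 0, so (u, v) = (-3/47, 23/47).
The Hessian has f_{uu} = -8, f_{vv} = -6, f_{uv} = 1, giving D = 47 > 0 with f_{uu} < 0, so the point is a local maximum.
f(-3/47, 23/47) = -58/47.

-58/47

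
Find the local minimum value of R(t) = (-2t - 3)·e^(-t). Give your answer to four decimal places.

R'(t) = (-2)·e^(-t) + (-2t - 3)·(-1)·e^(-t) = (2t + 1)·e^(-t). Since e^(-t) > 0, the only critical point is t = -1/2.
R''(-1/2) has the same sign as 2 > 0, so this is a local minimum.
R(-1/2) = (-2)·e^(1/2) ≈ -3.2974.

-3.2974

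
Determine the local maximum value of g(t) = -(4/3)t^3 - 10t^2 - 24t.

g'(t) = -4t^2 - 20t - 24 = 0 at t = -3, -2.
g''(t) = -8t - 20. g''(-3) = 4 > 0 ⇒ local minimum; g''(-2) = -4 < 0 ⇒ local maximum.
The local maximum is g(-2) = 56/3.

56/3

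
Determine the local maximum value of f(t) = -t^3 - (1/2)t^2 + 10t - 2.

467/54

f'(t) = -3t^2 - t + 10. Setting f'(t) = 0 gives t ∈ {-2, 5/3}.
f''(t) = -6t - 1. f''(-2) = 11 > 0 ⇒ local minimum; f''(5/3) = -11 < 0 ⇒ local maximum.
The local maximum is f(5/3) = 467/54.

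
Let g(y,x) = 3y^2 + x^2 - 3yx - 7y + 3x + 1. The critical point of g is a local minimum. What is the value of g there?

-10/3

∂g/∂y = 6y - 3x - 7 = 0 and ∂g/∂x = -3y + 2x + 3 = 0, so (y, x) = (5/3, 1).
The Hessian has g_{yy} = 6, g_{xx} = 2, g_{yx} = -3, giving D = 3 > 0 with g_{yy} > 0, so the point is a local minimum.
g(5/3, 1) = -10/3.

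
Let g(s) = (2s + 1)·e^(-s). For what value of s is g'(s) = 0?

1/2

By the product rule, g'(s) = (-2s + 1)·e^(-s). Since e^(-s) > 0, the only critical point is s = 1/2.
g''(1/2) has the same sign as -2 < 0, so this is a local maximum.
g(1/2) = (2)·e^(-1/2) ≈ 1.2131.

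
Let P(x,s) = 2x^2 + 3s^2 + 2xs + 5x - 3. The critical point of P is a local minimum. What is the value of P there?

∂P/∂x = 4x + 2s + 5 = 0 and ∂P/∂s = 2x + 6s = 0, so (x, s) = (-3/2, 1/2).
The Hessian has P_{xx} = 4, P_{ss} = 6, P_{xs} = 2, giving D = 20 > 0 with P_{xx} > 0, so the point is a local minimum.
P(-3/2, 1/2) = -27/4.

-27/4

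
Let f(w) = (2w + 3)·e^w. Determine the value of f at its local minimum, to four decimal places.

-0.1642

f'(w) = 2·e^w + (2w + 3)·1·e^w = (2w + 5)·e^w. Since e^w > 0, the only critical point is w = -5/2.
f''(-5/2) has the same sign as 2 > 0, so this is a local minimum.
f(-5/2) = (-2)·e^(-5/2) ≈ -0.1642.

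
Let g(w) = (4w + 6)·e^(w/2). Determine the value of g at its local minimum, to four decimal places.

g'(w) = 4·e^(w/2) + (4w + 6)·(1/2)·e^(w/2) = (2w + 7)·e^(w/2). Since e^(w/2) > 0, the only critical point is w = -7/2.
g''(-7/2) has the same sign as 2 > 0, so this is a local minimum.
g(-7/2) = (-8)·e^(-7/4) ≈ -1.3902.

-1.3902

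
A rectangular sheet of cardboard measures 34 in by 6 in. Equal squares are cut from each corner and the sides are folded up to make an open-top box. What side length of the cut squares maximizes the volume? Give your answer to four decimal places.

1.4279

With cut size x, the volume is V(x) = x(34 − 2x)(6 − 2x) for 0 < x < 3.
V'(x) = 12x^2 − 160x + 204. Setting V'(x) = 0 gives x ≈ 1.4279 (the root in (0, 3)).
V''(x) = 24x − 160 is negative there, so this is the maximum; V ≈ 139.8251.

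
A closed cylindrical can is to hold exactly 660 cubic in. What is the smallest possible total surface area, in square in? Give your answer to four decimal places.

With radius r and height h, πr²h = 660 so h = 660/(πr²), and S(r) = 2πr² + 2πrh = 2πr² + 2·660/r.
S'(r) = 4πr − 2·660/r² = 0 ⇒ r³ = 660/(2π), so r ≈ 4.7183 and h = 2r ≈ 9.4367.
S''(r) = 4π + 4·660/r³ > 0, so this is the minimum; S ≈ 419.6403.

419.6403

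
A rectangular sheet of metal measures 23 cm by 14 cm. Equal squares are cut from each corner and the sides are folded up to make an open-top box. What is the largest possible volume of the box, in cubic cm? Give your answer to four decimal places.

409.2655

With cut size x, the volume is V(x) = x(23 − 2x)(14 − 2x) for 0 < x < 7.
V'(x) = 12x^2 − 148x + 322. Setting V'(x) = 0 gives x ≈ 2.8209 (the root in (0, 7)).
V''(x) = 24x − 148 is negative there, so this is the maximum; V ≈ 409.2655.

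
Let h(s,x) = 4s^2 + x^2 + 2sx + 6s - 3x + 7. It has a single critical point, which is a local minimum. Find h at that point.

∂h/∂s = 8s + 2x + 6 = 0 and ∂h/∂x = 2s + 2x - 3 = 0, so (s, x) = (-3/2, 3).
The Hessian has h_{ss} = 8, h_{xx} = 2, h_{sx} = 2, giving D = 12 > 0 with h_{ss} > 0, so the point is a local minimum.
h(-3/2, 3) = -2.

-2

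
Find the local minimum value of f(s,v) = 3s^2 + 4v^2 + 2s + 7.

20/3

∂f/∂s = 6s + 2 = 0 and ∂f/∂v = 8v = 0, so (s, v) = (-1/3, 0).
The Hessian has f_{ss} = 6, f_{vv} = 8, f_{sv} = 0, giving D = 48 > 0 with f_{ss} > 0, so the point is a local minimum.
f(-1/3, 0) = 20/3.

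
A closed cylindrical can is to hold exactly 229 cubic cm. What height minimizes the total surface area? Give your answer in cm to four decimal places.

With radius r and height h, πr²h = 229 so h = 229/(πr²), and S(r) = 2πr² + 2πrh = 2πr² + 2·229/r.
S'(r) = 4πr − 2·229/r² = 0 ⇒ r³ = 229/(2π), so r ≈ 3.3155 and h = 2r ≈ 6.6310.
S''(r) = 4π + 4·229/r³ > 0, so this is the minimum; S ≈ 207.2072.

6.6310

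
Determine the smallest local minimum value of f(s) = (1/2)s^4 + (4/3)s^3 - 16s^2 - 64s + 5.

Critical points: f'(s) = 2s^3 + 4s^2 - 32s - 64 vanishes at s = -4, -2, 4.
Second-derivative test with f''(s) = 6s^2 + 8s - 32: f''(-4) = 32 > 0 ⇒ local minimum; f''(-2) = -24 < 0 ⇒ local maximum; f''(4) = 96 > 0 ⇒ local minimum.
So the smallest local minimum value is f(4) = -881/3.

-881/3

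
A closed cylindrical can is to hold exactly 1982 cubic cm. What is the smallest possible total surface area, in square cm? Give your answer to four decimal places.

With radius r and height h, πr²h = 1982 so h = 1982/(πr²), and S(r) = 2πr² + 2πrh = 2πr² + 2·1982/r.
S'(r) = 4πr − 2·1982/r² = 0 ⇒ r³ = 1982/(2π), so r ≈ 6.8073 and h = 2r ≈ 13.6146.
S''(r) = 4π + 4·1982/r³ > 0, so this is the minimum; S ≈ 873.4747.

873.4747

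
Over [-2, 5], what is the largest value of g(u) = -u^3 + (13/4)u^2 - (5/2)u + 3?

29

The derivative is -3u^2 + (13/2)u - 5/2, which vanishes at u = 1/2 and u = 5/3.
Evaluating at the critical points and endpoints: g(-2) = 29, g(1/2) = 39/16, g(5/3) = 349/108, g(5) = -213/4.
Hence the absolute maximum is 29 at u = -2.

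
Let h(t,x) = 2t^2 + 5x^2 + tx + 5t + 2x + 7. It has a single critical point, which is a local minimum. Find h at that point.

∂h/∂t = 4t + x + 5 = 0 and ∂h/∂x = t + 10x + 2 = 0, so (t, x) = (-16/13, -1/13).
The Hessian has h_{tt} = 4, h_{xx} = 10, h_{tx} = 1, giving D = 39 > 0 with h_{tt} > 0, so the point is a local minimum.
h(-16/13, -1/13) = 50/13.

50/13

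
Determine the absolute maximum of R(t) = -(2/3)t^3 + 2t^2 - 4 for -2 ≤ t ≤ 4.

The derivative is -2t^2 + 4t, which vanishes at t = 0 and t = 2.
Compare values at every candidate in [-2, 4]: R(-2) = 28/3; R(0) = -4; R(2) = -4/3; R(4) = -44/3.
Hence the absolute maximum is 28/3 at t = -2.

28/3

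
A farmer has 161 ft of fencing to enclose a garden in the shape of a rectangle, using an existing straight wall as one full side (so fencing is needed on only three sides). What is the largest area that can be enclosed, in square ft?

Let the sides perpendicular to the wall have length x and the parallel side y, so 2x + y = 161 and the area is A = xy = x(161 − 2x).
A'(x) = 161 − 4x = 0 gives x = 161/4, and A''(x) = −4 < 0 confirms a maximum.
Then y = 161 − 2·161/4 = 161/2 and A = 25921/8.

25921/8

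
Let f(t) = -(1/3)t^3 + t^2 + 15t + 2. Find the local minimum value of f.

-25

Critical points: f'(t) = -t^2 + 2t + 15 vanishes at t = -3, 5.
Second-derivative test with f''(t) = -2t + 2: f''(-3) = 8 > 0 ⇒ local minimum; f''(5) = -8 < 0 ⇒ local maximum.
The local minimum is f(-3) = -25.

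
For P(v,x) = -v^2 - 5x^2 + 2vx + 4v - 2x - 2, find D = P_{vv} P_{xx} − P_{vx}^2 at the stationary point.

16

∂P/∂v = -2v + 2x + 4 = 0 and ∂P/∂x = 2v - 10x - 2 = 0, so (v, x) = (9/4, 1/4).
The Hessian has P_{vv} = -2, P_{xx} = -10, P_{vx} = 2, giving D = 16 > 0 with P_{vv} < 0, so the point is a local maximum.
D = (-2)·(-10) − (2)^2 = 16.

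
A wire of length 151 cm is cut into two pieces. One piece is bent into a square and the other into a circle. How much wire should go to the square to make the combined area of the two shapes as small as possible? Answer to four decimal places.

84.5750

Let x be the length used for the square. Square side x/4; circle radius (151−x)/(2π).
A(x) = (x/4)² + π·((151−x)/(2π))² = x²/16 + (151−x)²/(4π) for 0 ≤ x ≤ 151. A'(x) = x/8 − (151−x)/(2π) = 0 gives x = 4·151/(π+4) ≈ 84.5750.
A'' = 1/8 + 1/(2π) > 0, so this gives the minimum combined area; x ≈ 84.5750 cm to the square.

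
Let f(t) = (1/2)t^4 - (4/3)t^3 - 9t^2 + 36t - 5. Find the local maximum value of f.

Critical points: f'(t) = 2t^3 - 4t^2 - 18t + 36 vanishes at t = -3, 2, 3.
Second-derivative test with f''(t) = 6t^2 - 8t - 18: f''(-3) = 60 > 0 ⇒ local minimum; f''(2) = -10 < 0 ⇒ local maximum; f''(3) = 12 > 0 ⇒ local minimum.
Thus f has its local maximum at t = 2, with value 85/3.

85/3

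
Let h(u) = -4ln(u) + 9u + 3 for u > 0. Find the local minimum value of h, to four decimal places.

h'(u) = -4/u + 9 = 0 gives u = 4/9.
h''(u) = 4/u², which is positive for u > 0, so this is a local minimum.
h(4/9) = -4·ln(4/9) + 4 + 3 ≈ 10.2437.

10.2437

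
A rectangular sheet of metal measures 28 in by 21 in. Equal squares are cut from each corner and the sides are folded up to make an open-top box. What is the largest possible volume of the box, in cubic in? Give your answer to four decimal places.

With cut size x, the volume is V(x) = x(28 − 2x)(21 − 2x) for 0 < x < 10.5.
V'(x) = 12x^2 − 196x + 588. Setting V'(x) = 0 gives x ≈ 3.9602 (the root in (0, 10.5)).
V''(x) = 24x − 196 is negative there, so this is the maximum; V ≈ 1040.0797.

1040.0797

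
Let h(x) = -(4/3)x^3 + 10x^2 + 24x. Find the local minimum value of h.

h'(x) = -4x^2 + 20x + 24. Setting h'(x) = 0 gives x ∈ {-1, 6}.
h''(x) = -8x + 20. h''(-1) = 28 > 0 ⇒ local minimum; h''(6) = -28 < 0 ⇒ local maximum.
So the local minimum value is h(-1) = -38/3.

-38/3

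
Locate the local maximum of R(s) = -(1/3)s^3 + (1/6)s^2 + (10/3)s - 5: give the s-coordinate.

R'(s) = -s^2 + (1/3)s + 10/3. Setting R'(s) = 0 gives s ∈ {-5/3, 2}.
R''(s) = -2s + 1/3. R''(-5/3) = 11/3 > 0 ⇒ local minimum; R''(2) = -11/3 < 0 ⇒ local maximum.
The local maximum is R(2) = -1/3.

2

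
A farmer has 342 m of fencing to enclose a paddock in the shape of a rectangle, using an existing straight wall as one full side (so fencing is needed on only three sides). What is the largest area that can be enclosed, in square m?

29241/2

Let the sides perpendicular to the wall have length x and the parallel side y, so 2x + y = 342 and the area is A = xy = x(342 − 2x).
A'(x) = 342 − 4x = 0 gives x = 171/2, and A''(x) = −4 < 0 confirms a maximum.
Then y = 342 − 2·171/2 = 171 and A = 29241/2.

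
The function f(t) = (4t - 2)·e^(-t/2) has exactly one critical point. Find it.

5/2

By the product rule, f'(t) = (-2t + 5)·e^(-t/2). Since e^(-t/2) > 0, the only critical point is t = 5/2.
f''(5/2) has the same sign as -2 < 0, so this is a local maximum.
f(5/2) = (8)·e^(-5/4) ≈ 2.2920.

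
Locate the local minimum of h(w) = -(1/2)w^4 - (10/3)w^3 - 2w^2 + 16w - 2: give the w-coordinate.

-2

h'(w) = -2w^3 - 10w^2 - 4w + 16 = 0 at w = -4, -2, 1.
h''(w) = -6w^2 - 20w - 4. h''(-4) = -20 < 0 ⇒ local maximum; h''(-2) = 12 > 0 ⇒ local minimum; h''(1) = -30 < 0 ⇒ local maximum.
So the local minimum value is h(-2) = -70/3.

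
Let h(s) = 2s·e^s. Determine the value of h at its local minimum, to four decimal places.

-0.7358

h'(s) = 2·e^s + (2s)·1·e^s = (2s + 2)·e^s. Since e^s > 0, the only critical point is s = -1.
h''(-1) has the same sign as 2 > 0, so this is a local minimum.
h(-1) = (-2)·e^(-1) ≈ -0.7358.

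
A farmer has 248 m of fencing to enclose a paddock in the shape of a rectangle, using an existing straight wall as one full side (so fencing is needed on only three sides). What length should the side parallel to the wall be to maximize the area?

124

Let the sides perpendicular to the wall have length x and the parallel side y, so 2x + y = 248 and the area is A = xy = x(248 − 2x).
A'(x) = 248 − 4x = 0 gives x = 62, and A''(x) = −4 < 0 confirms a maximum.
Then y = 248 − 2·62 = 124 and A = 7688.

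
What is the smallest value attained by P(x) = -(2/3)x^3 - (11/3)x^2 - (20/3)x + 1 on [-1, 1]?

-10

P'(x) = -2x^2 - (22/3)x - 20/3, which has no zeros in [-1, 1].
Compare values at every candidate in [-1, 1]: P(-1) = 14/3,  P(1) = -10.
The minimum over the interval is -10, attained at x = 1.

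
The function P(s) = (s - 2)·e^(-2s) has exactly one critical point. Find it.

By the product rule, P'(s) = (-2s + 5)·e^(-2s). Since e^(-2s) > 0, the only critical point is s = 5/2.
P''(5/2) has the same sign as -2 < 0, so this is a local maximum.
P(5/2) = (1/2)·e^(-5) ≈ 0.0034.

5/2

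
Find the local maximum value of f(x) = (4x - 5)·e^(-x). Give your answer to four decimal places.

f'(x) = 4·e^(-x) + (4x - 5)·(-1)·e^(-x) = (-4x + 9)·e^(-x). Since e^(-x) > 0, the only critical point is x = 9/4.
f''(9/4) has the same sign as -4 < 0, so this is a local maximum.
f(9/4) = (4)·e^(-9/4) ≈ 0.4216.

0.4216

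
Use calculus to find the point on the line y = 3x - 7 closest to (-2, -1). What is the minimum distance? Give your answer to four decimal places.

3.7947

Minimize D(x)^2 = (x + 2)^2 + (3x - 6)^2.
d/dx[D^2] = 2(x + 2) + 2·3·(3x - 6) = 0 ⇒ x = 8/5.
Then y = -11/5 and the distance is √(72/5) ≈ 3.7947.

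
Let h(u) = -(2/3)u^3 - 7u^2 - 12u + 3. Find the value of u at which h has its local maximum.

h'(u) = -2u^2 - 14u - 12 = 0 at u = -6, -1.
h''(u) = -4u - 14. h''(-6) = 10 > 0 ⇒ local minimum; h''(-1) = -10 < 0 ⇒ local maximum.
Thus h has its local maximum at u = -1, with value 26/3.

-1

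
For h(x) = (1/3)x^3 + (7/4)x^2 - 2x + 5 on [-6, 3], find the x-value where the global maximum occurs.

3

Differentiating, h'(x) = x^2 + (7/2)x - 2; which vanishes at x = -4 and x = 1/2.
Evaluating at the critical points and endpoints: h(-6) = 8,  h(-4) = 59/3,  h(1/2) = 215/48,  h(3) = 95/4.
The maximum over the interval is 95/4, attained at x = 3.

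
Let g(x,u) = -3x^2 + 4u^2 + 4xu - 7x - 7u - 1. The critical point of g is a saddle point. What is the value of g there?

-211/64

∂g/∂x = -6x + 4u - 7 = 0 and ∂g/∂u = 4x + 8u - 7 = 0, so (x, u) = (-7/16, 35/32).
The Hessian has g_{xx} = -6, g_{uu} = 8, g_{xu} = 4, giving D = -64 < 0, so the point is a saddle point.
g(-7/16, 35/32) = -211/64.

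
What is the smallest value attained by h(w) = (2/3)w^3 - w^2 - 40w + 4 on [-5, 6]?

Differentiating, h'(w) = 2w^2 - 2w - 40; which vanishes at w = -4 and w = 5.
Compare values at every candidate in [-5, 6]: h(-5) = 287/3, h(-4) = 316/3, h(5) = -413/3, h(6) = -128.
So the minimum is h(5) = -413/3.

-413/3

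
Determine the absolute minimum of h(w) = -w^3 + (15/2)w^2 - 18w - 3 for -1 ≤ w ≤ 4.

-19

h'(w) = -3w^2 + 15w - 18, which vanishes at w = 2 and w = 3.
Compare values at every candidate in [-1, 4]: h(-1) = 47/2; h(2) = -17; h(3) = -33/2; h(4) = -19.
The minimum over the interval is -19, attained at w = 4.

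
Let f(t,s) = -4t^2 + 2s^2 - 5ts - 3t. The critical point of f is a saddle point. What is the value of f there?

6/19

∂f/∂t = -8t - 5s - 3 = 0 and ∂f/∂s = -5t + 4s = 0, so (t, s) = (-4/19, -5/19).
The Hessian has f_{tt} = -8, f_{ss} = 4, f_{ts} = -5, giving D = -57 < 0, so the point is a saddle point.
f(-4/19, -5/19) = 6/19.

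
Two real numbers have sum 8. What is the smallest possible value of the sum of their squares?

With a + b = 8, a^2 + b^2 = a^2 + (8 − a)^2.
The derivative 2a − 2(8 − a) = 4a − 16 vanishes at a = 4; second derivative 4 > 0, a minimum.
The minimum is 2·(4)^2 = 32.

32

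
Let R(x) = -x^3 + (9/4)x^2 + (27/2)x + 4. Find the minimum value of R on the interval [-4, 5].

-125/16

The derivative is -3x^2 + (9/2)x + 27/2, which vanishes at x = -3/2 and x = 3.
Candidates: R(-4) = 50, R(-3/2) = -125/16, R(3) = 151/4, R(5) = 11/4.
Hence the absolute minimum is -125/16 at x = -3/2.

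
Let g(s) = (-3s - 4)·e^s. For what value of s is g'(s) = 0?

Differentiating with the product rule gives g'(s) = (-3s - 7)·e^s. Since e^s > 0, the only critical point is s = -7/3.
g''(-7/3) has the same sign as -3 < 0, so this is a local maximum.
g(-7/3) = (3)·e^(-7/3) ≈ 0.2909.

-7/3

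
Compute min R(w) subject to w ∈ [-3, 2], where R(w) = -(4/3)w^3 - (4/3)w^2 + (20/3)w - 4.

-1024/81

R'(w) = -4w^2 - (8/3)w + 20/3, which vanishes at w = -5/3 and w = 1.
Candidates: R(-3) = 0, R(-5/3) = -1024/81, R(1) = 0, R(2) = -20/3.
The minimum over the interval is -1024/81, attained at w = -5/3.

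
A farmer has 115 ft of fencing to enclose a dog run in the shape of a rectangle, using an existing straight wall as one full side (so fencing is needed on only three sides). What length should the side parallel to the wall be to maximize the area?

Let the sides perpendicular to the wall have length x and the parallel side y, so 2x + y = 115 and the area is A = xy = x(115 − 2x).
A'(x) = 115 − 4x = 0 gives x = 115/4, and A''(x) = −4 < 0 confirms a maximum.
Then y = 115 − 2·115/4 = 115/2 and A = 13225/8.

115/2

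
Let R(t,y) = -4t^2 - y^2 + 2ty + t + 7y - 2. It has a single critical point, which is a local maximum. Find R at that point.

187/12

∂R/∂t = -8t + 2y + 1 = 0 and ∂R/∂y = 2t - 2y + 7 = 0, so (t, y) = (4/3, 29/6).
The Hessian has R_{tt} = -8, R_{yy} = -2, R_{ty} = 2, giving D = 12 > 0 with R_{tt} < 0, so the point is a local maximum.
R(4/3, 29/6) = 187/12.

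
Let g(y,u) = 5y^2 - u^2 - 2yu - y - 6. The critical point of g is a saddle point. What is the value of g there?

-145/24

∂g/∂y = 10y - 2u - 1 = 0 and ∂g/∂u = -2y - 2u = 0, so (y, u) = (1/12, -1/12).
The Hessian has g_{yy} = 10, g_{uu} = -2, g_{yu} = -2, giving D = -24 < 0, so the point is a saddle point.
g(1/12, -1/12) = -145/24.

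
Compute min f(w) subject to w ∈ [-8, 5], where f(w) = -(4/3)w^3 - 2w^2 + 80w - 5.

-865/3

The derivative is -4w^2 - 4w + 80, which vanishes at w = -5 and w = 4.
Candidates: f(-8) = -271/3,  f(-5) = -865/3,  f(4) = 593/3,  f(5) = 535/3.
So the minimum is f(-5) = -865/3.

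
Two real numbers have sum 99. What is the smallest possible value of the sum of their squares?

With a + b = 99, a^2 + b^2 = a^2 + (99 − a)^2.
The derivative 2a − 2(99 − a) = 4a − 198 vanishes at a = 99/2; second derivative 4 > 0, a minimum.
The minimum is 2·(99/2)^2 = 9801/2.

9801/2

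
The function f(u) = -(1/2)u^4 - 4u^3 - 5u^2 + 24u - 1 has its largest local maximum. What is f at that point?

Critical points: f'(u) = -2u^3 - 12u^2 - 10u + 24 vanishes at u = -4, -3, 1.
Second-derivative test with f''(u) = -6u^2 - 24u - 10: f''(-4) = -10 < 0 ⇒ local maximum; f''(-3) = 8 > 0 ⇒ local minimum; f''(1) = -40 < 0 ⇒ local maximum.
Thus f has its largest local maximum at u = 1, with value 27/2.

27/2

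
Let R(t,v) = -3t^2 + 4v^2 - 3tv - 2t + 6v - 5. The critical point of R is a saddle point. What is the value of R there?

∂R/∂t = -6t - 3v - 2 = 0 and ∂R/∂v = -3t + 8v + 6 = 0, so (t, v) = (2/57, -14/19).
The Hessian has R_{tt} = -6, R_{vv} = 8, R_{tv} = -3, giving D = -57 < 0, so the point is a saddle point.
R(2/57, -14/19) = -413/57.

-413/57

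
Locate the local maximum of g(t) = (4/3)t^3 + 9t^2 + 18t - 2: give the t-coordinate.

Critical points: g'(t) = 4t^2 + 18t + 18 vanishes at t = -3, -3/2.
Second-derivative test with g''(t) = 8t + 18: g''(-3) = -6 < 0 ⇒ local maximum; g''(-3/2) = 6 > 0 ⇒ local minimum.
Thus g has its local maximum at t = -3, with value -11.

-3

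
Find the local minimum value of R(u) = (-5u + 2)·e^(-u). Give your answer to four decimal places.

-1.2330

R'(u) = (-5)·e^(-u) + (-5u + 2)·(-1)·e^(-u) = (5u - 7)·e^(-u). Since e^(-u) > 0, the only critical point is u = 7/5.
R''(7/5) has the same sign as 5 > 0, so this is a local minimum.
R(7/5) = (-5)·e^(-7/5) ≈ -1.2330.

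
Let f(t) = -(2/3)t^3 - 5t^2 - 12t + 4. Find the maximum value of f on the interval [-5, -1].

Differentiating, f'(t) = -2t^2 - 10t - 12; which vanishes at t = -3 and t = -2.
Evaluating at the critical points and endpoints: f(-5) = 67/3; f(-3) = 13; f(-2) = 40/3; f(-1) = 35/3.
The maximum over the interval is 67/3, attained at t = -5.

67/3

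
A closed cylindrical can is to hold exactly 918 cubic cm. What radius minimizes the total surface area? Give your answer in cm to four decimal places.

5.2669

With radius r and height h, πr²h = 918 so h = 918/(πr²), and S(r) = 2πr² + 2πrh = 2πr² + 2·918/r.
S'(r) = 4πr − 2·918/r² = 0 ⇒ r³ = 918/(2π), so r ≈ 5.2669 and h = 2r ≈ 10.5338.
S''(r) = 4π + 4·918/r³ > 0, so this is the minimum; S ≈ 522.8892.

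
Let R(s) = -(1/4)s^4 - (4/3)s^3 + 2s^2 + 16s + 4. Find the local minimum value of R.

R'(s) = -s^3 - 4s^2 + 4s + 16 = 0 at s = -4, -2, 2.
Since R''(s) = -3s^2 - 8s + 4, we get R''(-4) = -12 < 0 ⇒ local maximum; R''(-2) = 8 > 0 ⇒ local minimum; R''(2) = -24 < 0 ⇒ local maximum.
Thus R has its local minimum at s = -2, with value -40/3.

-40/3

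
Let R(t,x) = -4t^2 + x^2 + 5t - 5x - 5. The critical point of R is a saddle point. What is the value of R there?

-155/16

∂R/∂t = -8t + 5 = 0 and ∂R/∂x = 2x - 5 = 0, so (t, x) = (5/8, 5/2).
The Hessian has R_{tt} = -8, R_{xx} = 2, R_{tx} = 0, giving D = -16 < 0, so the point is a saddle point.
R(5/8, 5/2) = -155/16.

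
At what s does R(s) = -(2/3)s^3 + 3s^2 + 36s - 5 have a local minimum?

-3

Critical points: R'(s) = -2s^2 + 6s + 36 vanishes at s = -3, 6.
Second-derivative test with R''(s) = -4s + 6: R''(-3) = 18 > 0 ⇒ local minimum; R''(6) = -18 < 0 ⇒ local maximum.
Thus R has its local minimum at s = -3, with value -68.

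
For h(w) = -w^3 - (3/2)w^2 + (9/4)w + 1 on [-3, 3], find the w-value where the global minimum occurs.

3

h'(w) = -3w^2 - 3w + 9/4, which vanishes at w = -3/2 and w = 1/2.
Evaluating at the critical points and endpoints: h(-3) = 31/4; h(-3/2) = -19/8; h(1/2) = 13/8; h(3) = -131/4.
So the minimum is h(3) = -131/4.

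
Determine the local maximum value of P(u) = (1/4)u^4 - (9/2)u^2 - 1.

P'(u) = u^3 - 9u. Setting P'(u) = 0 gives u ∈ {-3, 0, 3}.
P''(u) = 3u^2 - 9. P''(-3) = 18 > 0 ⇒ local minimum; P''(0) = -9 < 0 ⇒ local maximum; P''(3) = 18 > 0 ⇒ local minimum.
The local maximum is P(0) = -1.

-1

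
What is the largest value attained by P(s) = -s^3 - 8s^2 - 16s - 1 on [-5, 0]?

229/27

Differentiating, P'(s) = -3s^2 - 16s - 16; which vanishes at s = -4 and s = -4/3.
Evaluating at the critical points and endpoints: P(-5) = 4, P(-4) = -1, P(-4/3) = 229/27, P(0) = -1.
Hence the absolute maximum is 229/27 at s = -4/3.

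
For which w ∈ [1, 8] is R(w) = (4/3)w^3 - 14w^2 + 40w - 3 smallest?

5

The derivative is 4w^2 - 28w + 40, which vanishes at w = 2 and w = 5.
Candidates: R(1) = 73/3; R(2) = 95/3; R(5) = 41/3; R(8) = 311/3.
Hence the absolute minimum is 41/3 at w = 5.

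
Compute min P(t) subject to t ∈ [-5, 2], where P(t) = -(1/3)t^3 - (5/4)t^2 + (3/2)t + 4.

The derivative is -t^2 - (5/2)t + 3/2, which vanishes at t = -3 and t = 1/2.
Evaluating at the critical points and endpoints: P(-5) = 83/12, P(-3) = -11/4, P(1/2) = 211/48, P(2) = -2/3.
Hence the absolute minimum is -11/4 at t = -3.

-11/4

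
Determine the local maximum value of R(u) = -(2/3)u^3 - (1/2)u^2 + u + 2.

R'(u) = -2u^2 - u + 1 = 0 at u = -1, 1/2.
R''(u) = -4u - 1. R''(-1) = 3 > 0 ⇒ local minimum; R''(1/2) = -3 < 0 ⇒ local maximum.
The local maximum is R(1/2) = 55/24.

55/24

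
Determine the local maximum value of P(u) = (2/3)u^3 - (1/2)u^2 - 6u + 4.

P'(u) = 2u^2 - u - 6. Setting P'(u) = 0 gives u ∈ {-3/2, 2}.
Since P''(u) = 4u - 1, we get P''(-3/2) = -7 < 0 ⇒ local maximum; P''(2) = 7 > 0 ⇒ local minimum.
The local maximum is P(-3/2) = 77/8.

77/8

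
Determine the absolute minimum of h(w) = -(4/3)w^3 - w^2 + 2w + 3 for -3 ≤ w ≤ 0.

h'(w) = -4w^2 - 2w + 2, whose only zero in [-3, 0] is w = -1.
Candidates: h(-3) = 24, h(-1) = 4/3, h(0) = 3.
So the minimum is h(-1) = 4/3.

4/3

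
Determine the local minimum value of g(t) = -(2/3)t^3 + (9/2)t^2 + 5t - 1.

g'(t) = -2t^2 + 9t + 5. Setting g'(t) = 0 gives t ∈ {-1/2, 5}.
Since g''(t) = -4t + 9, we get g''(-1/2) = 11 > 0 ⇒ local minimum; g''(5) = -11 < 0 ⇒ local maximum.
So the local minimum value is g(-1/2) = -55/24.

-55/24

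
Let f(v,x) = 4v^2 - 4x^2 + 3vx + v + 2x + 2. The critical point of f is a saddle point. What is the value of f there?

152/73

∂f/∂v = 8v + 3x + 1 = 0 and ∂f/∂x = 3v - 8x + 2 = 0, so (v, x) = (-14/73, 13/73).
The Hessian has f_{vv} = 8, f_{xx} = -8, f_{vx} = 3, giving D = -73 < 0, so the point is a saddle point.
f(-14/73, 13/73) = 152/73.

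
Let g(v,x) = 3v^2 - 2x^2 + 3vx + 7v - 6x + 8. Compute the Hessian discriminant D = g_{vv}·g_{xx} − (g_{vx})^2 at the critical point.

-33

∂g/∂v = 6v + 3x + 7 = 0 and ∂g/∂x = 3v - 4x - 6 = 0, so (v, x) = (-10/33, -19/11).
The Hessian has g_{vv} = 6, g_{xx} = -4, g_{vx} = 3, giving D = -33 < 0, so the point is a saddle point.
D = (6)·(-4) − (3)^2 = -33.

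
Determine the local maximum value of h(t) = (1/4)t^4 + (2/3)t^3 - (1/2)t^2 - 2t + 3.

49/12

h'(t) = t^3 + 2t^2 - t - 2. Setting h'(t) = 0 gives t ∈ {-2, -1, 1}.
Since h''(t) = 3t^2 + 4t - 1, we get h''(-2) = 3 > 0 ⇒ local minimum; h''(-1) = -2 < 0 ⇒ local maximum; h''(1) = 6 > 0 ⇒ local minimum.
The local maximum is h(-1) = 49/12.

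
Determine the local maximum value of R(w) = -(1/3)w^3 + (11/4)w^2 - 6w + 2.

2/3

R'(w) = -w^2 + (11/2)w - 6 = 0 at w = 3/2, 4.
Since R''(w) = -2w + 11/2, we get R''(3/2) = 5/2 > 0 ⇒ local minimum; R''(4) = -5/2 < 0 ⇒ local maximum.
Thus R has its local maximum at w = 4, with value 2/3.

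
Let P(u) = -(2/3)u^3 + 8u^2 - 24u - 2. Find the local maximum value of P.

-2

P'(u) = -2u^2 + 16u - 24. Setting P'(u) = 0 gives u ∈ {2, 6}.
Second-derivative test with P''(u) = -4u + 16: P''(2) = 8 > 0 ⇒ local minimum; P''(6) = -8 < 0 ⇒ local maximum.
Thus P has its local maximum at u = 6, with value -2.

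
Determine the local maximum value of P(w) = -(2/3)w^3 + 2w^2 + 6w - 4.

Critical points: P'(w) = -2w^2 + 4w + 6 vanishes at w = -1, 3.
Since P''(w) = -4w + 4, we get P''(-1) = 8 > 0 ⇒ local minimum; P''(3) = -8 < 0 ⇒ local maximum.
Thus P has its local maximum at w = 3, with value 14.

14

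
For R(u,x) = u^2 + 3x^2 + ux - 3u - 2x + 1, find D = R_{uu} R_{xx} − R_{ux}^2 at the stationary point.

∂R/∂u = 2u + x - 3 = 0 and ∂R/∂x = u + 6x - 2 = 0, so (u, x) = (16/11, 1/11).
The Hessian has R_{uu} = 2, R_{xx} = 6, R_{ux} = 1, giving D = 11 > 0 with R_{uu} > 0, so the point is a local minimum.
D = (2)·(6) − (1)^2 = 11.

11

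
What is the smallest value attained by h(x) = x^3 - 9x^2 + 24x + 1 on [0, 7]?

The derivative is 3x^2 - 18x + 24, which vanishes at x = 2 and x = 4.
Evaluating at the critical points and endpoints: h(0) = 1, h(2) = 21, h(4) = 17, h(7) = 71.
So the minimum is h(0) = 1.

1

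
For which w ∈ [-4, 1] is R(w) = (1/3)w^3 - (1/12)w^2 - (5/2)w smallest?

Differentiating, R'(w) = w^2 - (1/6)w - 5/2; whose only zero in [-4, 1] is w = -3/2.
Evaluating at the critical points and endpoints: R(-4) = -38/3, R(-3/2) = 39/16, R(1) = -9/4.
Hence the absolute minimum is -38/3 at w = -4.

-4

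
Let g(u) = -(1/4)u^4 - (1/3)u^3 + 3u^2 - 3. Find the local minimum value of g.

-3

g'(u) = -u^3 - u^2 + 6u = 0 at u = -3, 0, 2.
g''(u) = -3u^2 - 2u + 6. g''(-3) = -15 < 0 ⇒ local maximum; g''(0) = 6 > 0 ⇒ local minimum; g''(2) = -10 < 0 ⇒ local maximum.
Thus g has its local minimum at u = 0, with value -3.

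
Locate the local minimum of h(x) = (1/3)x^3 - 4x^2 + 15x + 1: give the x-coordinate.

5

h'(x) = x^2 - 8x + 15 = 0 at x = 3, 5.
Second-derivative test with h''(x) = 2x - 8: h''(3) = -2 < 0 ⇒ local maximum; h''(5) = 2 > 0 ⇒ local minimum.
The local minimum is h(5) = 53/3.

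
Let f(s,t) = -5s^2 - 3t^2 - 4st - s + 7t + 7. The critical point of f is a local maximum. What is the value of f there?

∂f/∂s = -10s - 4t - 1 = 0 and ∂f/∂t = -4s - 6t + 7 = 0, so (s, t) = (-17/22, 37/22).
The Hessian has f_{ss} = -10, f_{tt} = -6, f_{st} = -4, giving D = 44 > 0 with f_{ss} < 0, so the point is a local maximum.
f(-17/22, 37/22) = 146/11.

146/11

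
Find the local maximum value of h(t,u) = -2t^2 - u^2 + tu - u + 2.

16/7

∂h/∂t = -4t + u = 0 and ∂h/∂u = t - 2u - 1 = 0, so (t, u) = (-1/7, -4/7).
The Hessian has h_{tt} = -4, h_{uu} = -2, h_{tu} = 1, giving D = 7 > 0 with h_{tt} < 0, so the point is a local maximum.
h(-1/7, -4/7) = 16/7.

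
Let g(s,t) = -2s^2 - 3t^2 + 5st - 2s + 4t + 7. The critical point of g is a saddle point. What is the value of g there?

3

∂g/∂s = -4s + 5t - 2 = 0 and ∂g/∂t = 5s - 6t + 4 = 0, so (s, t) = (-8, -6).
The Hessian has g_{ss} = -4, g_{tt} = -6, g_{st} = 5, giving D = -1 < 0, so the point is a saddle point.
g(-8, -6) = 3.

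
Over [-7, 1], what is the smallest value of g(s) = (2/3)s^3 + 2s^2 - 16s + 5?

Differentiating, g'(s) = 2s^2 + 4s - 16; whose only zero in [-7, 1] is s = -4.
Candidates: g(-7) = -41/3,  g(-4) = 175/3,  g(1) = -25/3.
The minimum over the interval is -41/3, attained at s = -7.

-41/3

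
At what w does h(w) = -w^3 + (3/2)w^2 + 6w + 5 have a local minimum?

h'(w) = -3w^2 + 3w + 6. Setting h'(w) = 0 gives w ∈ {-1, 2}.
Second-derivative test with h''(w) = -6w + 3: h''(-1) = 9 > 0 ⇒ local minimum; h''(2) = -9 < 0 ⇒ local maximum.
Thus h has its local minimum at w = -1, with value 3/2.

-1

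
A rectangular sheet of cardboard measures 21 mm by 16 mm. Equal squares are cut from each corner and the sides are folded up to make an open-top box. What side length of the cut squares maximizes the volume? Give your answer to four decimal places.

3.0000

With cut size x, the volume is V(x) = x(21 − 2x)(16 − 2x) for 0 < x < 8.
V'(x) = 12x^2 − 148x + 336. Setting V'(x) = 0 gives x ≈ 3.0000 (the root in (0, 8)).
V''(x) = 24x − 148 is negative there, so this is the maximum; V ≈ 450.0000.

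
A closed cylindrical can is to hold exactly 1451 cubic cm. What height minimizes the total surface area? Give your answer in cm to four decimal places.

12.2704

With radius r and height h, πr²h = 1451 so h = 1451/(πr²), and S(r) = 2πr² + 2πrh = 2πr² + 2·1451/r.
S'(r) = 4πr − 2·1451/r² = 0 ⇒ r³ = 1451/(2π), so r ≈ 6.1352 and h = 2r ≈ 12.2704.
S''(r) = 4π + 4·1451/r³ > 0, so this is the minimum; S ≈ 709.5116.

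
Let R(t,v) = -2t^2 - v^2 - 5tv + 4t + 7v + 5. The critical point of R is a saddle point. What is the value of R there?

∂R/∂t = -4t - 5v + 4 = 0 and ∂R/∂v = -5t - 2v + 7 = 0, so (t, v) = (27/17, -8/17).
The Hessian has R_{tt} = -4, R_{vv} = -2, R_{tv} = -5, giving D = -17 < 0, so the point is a saddle point.
R(27/17, -8/17) = 111/17.

111/17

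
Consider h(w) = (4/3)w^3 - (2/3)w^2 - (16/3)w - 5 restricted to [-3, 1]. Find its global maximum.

The derivative is 4w^2 - (4/3)w - 16/3, whose only zero in [-3, 1] is w = -1.
Evaluating at the critical points and endpoints: h(-3) = -31,  h(-1) = -5/3,  h(1) = -29/3.
So the maximum is h(-1) = -5/3.

-5/3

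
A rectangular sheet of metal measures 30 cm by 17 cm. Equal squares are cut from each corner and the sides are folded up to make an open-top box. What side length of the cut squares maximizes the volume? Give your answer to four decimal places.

With cut size x, the volume is V(x) = x(30 − 2x)(17 − 2x) for 0 < x < 8.5.
V'(x) = 12x^2 − 188x + 510. Setting V'(x) = 0 gives x ≈ 3.4904 (the root in (0, 8.5)).
V''(x) = 24x − 188 is negative there, so this is the maximum; V ≈ 805.0048.

3.4904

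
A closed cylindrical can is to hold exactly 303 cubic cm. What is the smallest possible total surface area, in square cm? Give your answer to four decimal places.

249.7332

With radius r and height h, πr²h = 303 so h = 303/(πr²), and S(r) = 2πr² + 2πrh = 2πr² + 2·303/r.
S'(r) = 4πr − 2·303/r² = 0 ⇒ r³ = 303/(2π), so r ≈ 3.6399 and h = 2r ≈ 7.2798.
S''(r) = 4π + 4·303/r³ > 0, so this is the minimum; S ≈ 249.7332.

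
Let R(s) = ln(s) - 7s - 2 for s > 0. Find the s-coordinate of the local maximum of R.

R'(s) = 1/s − 7 = 0 gives s = 1/7.
R''(s) = -1/s², which is negative for s > 0, so this is a local maximum.
R(1/7) = 1·ln(1/7) - 1 - 2 ≈ -4.9459.

1/7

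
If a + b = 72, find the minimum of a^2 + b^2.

2592

With a + b = 72, a^2 + b^2 = a^2 + (72 − a)^2.
The derivative 2a − 2(72 − a) = 4a − 144 vanishes at a = 36; second derivative 4 > 0, a minimum.
The minimum is 2·(36)^2 = 2592.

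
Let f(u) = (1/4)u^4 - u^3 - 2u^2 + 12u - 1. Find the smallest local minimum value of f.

-21

f'(u) = u^3 - 3u^2 - 4u + 12 = 0 at u = -2, 2, 3.
f''(u) = 3u^2 - 6u - 4. f''(-2) = 20 > 0 ⇒ local minimum; f''(2) = -4 < 0 ⇒ local maximum; f''(3) = 5 > 0 ⇒ local minimum.
Thus f has its smallest local minimum at u = -2, with value -21.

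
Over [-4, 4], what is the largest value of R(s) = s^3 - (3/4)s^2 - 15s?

19

R'(s) = 3s^2 - (3/2)s - 15, which vanishes at s = -2 and s = 5/2.
Candidates: R(-4) = -16, R(-2) = 19, R(5/2) = -425/16, R(4) = -8.
Hence the absolute maximum is 19 at s = -2.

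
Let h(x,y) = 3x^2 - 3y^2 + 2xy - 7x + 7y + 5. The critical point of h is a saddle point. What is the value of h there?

∂h/∂x = 6x + 2y - 7 = 0 and ∂h/∂y = 2x - 6y + 7 = 0, so (x, y) = (7/10, 7/5).
The Hessian has h_{xx} = 6, h_{yy} = -6, h_{xy} = 2, giving D = -40 < 0, so the point is a saddle point.
h(7/10, 7/5) = 149/20.

149/20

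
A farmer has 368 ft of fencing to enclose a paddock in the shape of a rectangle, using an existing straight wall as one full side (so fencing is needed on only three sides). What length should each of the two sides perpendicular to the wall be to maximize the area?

Let the sides perpendicular to the wall have length x and the parallel side y, so 2x + y = 368 and the area is A = xy = x(368 − 2x).
A'(x) = 368 − 4x = 0 gives x = 92, and A''(x) = −4 < 0 confirms a maximum.
Then y = 368 − 2·92 = 184 and A = 16928.

92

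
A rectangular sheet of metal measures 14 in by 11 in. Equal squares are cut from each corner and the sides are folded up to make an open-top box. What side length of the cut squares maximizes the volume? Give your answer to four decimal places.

2.0388

With cut size x, the volume is V(x) = x(14 − 2x)(11 − 2x) for 0 < x < 5.5.
V'(x) = 12x^2 − 100x + 154. Setting V'(x) = 0 gives x ≈ 2.0388 (the root in (0, 5.5)).
V''(x) = 24x − 100 is negative there, so this is the maximum; V ≈ 140.0387.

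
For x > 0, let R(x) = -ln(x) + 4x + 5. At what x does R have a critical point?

R'(x) = -1/x + 4 = 0 gives x = 1/4.
R''(x) = 1/x², which is positive for x > 0, so this is a local minimum.
R(1/4) = -1·ln(1/4) + 1 + 5 ≈ 7.3863.

1/4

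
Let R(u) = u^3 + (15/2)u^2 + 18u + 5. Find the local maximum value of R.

Critical points: R'(u) = 3u^2 + 15u + 18 vanishes at u = -3, -2.
Since R''(u) = 6u + 15, we get R''(-3) = -3 < 0 ⇒ local maximum; R''(-2) = 3 > 0 ⇒ local minimum.
Thus R has its local maximum at u = -3, with value -17/2.

-17/2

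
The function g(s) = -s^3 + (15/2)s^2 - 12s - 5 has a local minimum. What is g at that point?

-21/2

g'(s) = -3s^2 + 15s - 12 = 0 at s = 1, 4.
Second-derivative test with g''(s) = -6s + 15: g''(1) = 9 > 0 ⇒ local minimum; g''(4) = -9 < 0 ⇒ local maximum.
So the local minimum value is g(1) = -21/2.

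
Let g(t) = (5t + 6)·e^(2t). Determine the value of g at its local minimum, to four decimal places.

-0.0834

g'(t) = 5·e^(2t) + (5t + 6)·2·e^(2t) = (10t + 17)·e^(2t). Since e^(2t) > 0, the only critical point is t = -17/10.
g''(-17/10) has the same sign as 10 > 0, so this is a local minimum.
g(-17/10) = (-5/2)·e^(-17/5) ≈ -0.0834.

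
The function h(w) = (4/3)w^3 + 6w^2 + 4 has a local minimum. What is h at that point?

4

h'(w) = 4w^2 + 12w. Setting h'(w) = 0 gives w ∈ {-3, 0}.
h''(w) = 8w + 12. h''(-3) = -12 < 0 ⇒ local maximum; h''(0) = 12 > 0 ⇒ local minimum.
The local minimum is h(0) = 4.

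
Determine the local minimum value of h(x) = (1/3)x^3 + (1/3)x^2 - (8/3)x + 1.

-95/81

Critical points: h'(x) = x^2 + (2/3)x - 8/3 vanishes at x = -2, 4/3.
Since h''(x) = 2x + 2/3, we get h''(-2) = -10/3 < 0 ⇒ local maximum; h''(4/3) = 10/3 > 0 ⇒ local minimum.
The local minimum is h(4/3) = -95/81.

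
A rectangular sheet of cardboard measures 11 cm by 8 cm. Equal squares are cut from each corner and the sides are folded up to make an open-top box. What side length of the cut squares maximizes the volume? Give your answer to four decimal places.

1.5252

With cut size x, the volume is V(x) = x(11 − 2x)(8 − 2x) for 0 < x < 4.
V'(x) = 12x^2 − 76x + 88. Setting V'(x) = 0 gives x ≈ 1.5252 (the root in (0, 4)).
V''(x) = 24x − 76 is negative there, so this is the maximum; V ≈ 60.0126.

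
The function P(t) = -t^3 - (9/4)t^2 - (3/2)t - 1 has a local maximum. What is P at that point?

P'(t) = -3t^2 - (9/2)t - 3/2 = 0 at t = -1, -1/2.
Since P''(t) = -6t - 9/2, we get P''(-1) = 3/2 > 0 ⇒ local minimum; P''(-1/2) = -3/2 < 0 ⇒ local maximum.
The local maximum is P(-1/2) = -11/16.

-11/16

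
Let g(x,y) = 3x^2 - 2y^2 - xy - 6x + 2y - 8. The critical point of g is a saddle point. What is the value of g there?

∂g/∂x = 6x - y - 6 = 0 and ∂g/∂y = -x - 4y + 2 = 0, so (x, y) = (26/25, 6/25).
The Hessian has g_{xx} = 6, g_{yy} = -4, g_{xy} = -1, giving D = -25 < 0, so the point is a saddle point.
g(26/25, 6/25) = -272/25.

-272/25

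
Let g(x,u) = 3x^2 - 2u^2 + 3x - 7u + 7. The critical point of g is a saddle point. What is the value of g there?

∂g/∂x = 6x + 3 = 0 and ∂g/∂u = -4u - 7 = 0, so (x, u) = (-1/2, -7/4).
The Hessian has g_{xx} = 6, g_{uu} = -4, g_{xu} = 0, giving D = -24 < 0, so the point is a saddle point.
g(-1/2, -7/4) = 99/8.

99/8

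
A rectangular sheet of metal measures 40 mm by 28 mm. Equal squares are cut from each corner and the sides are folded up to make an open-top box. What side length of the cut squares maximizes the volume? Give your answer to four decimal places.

5.4079

With cut size x, the volume is V(x) = x(40 − 2x)(28 − 2x) for 0 < x < 14.
V'(x) = 12x^2 − 272x + 1120. Setting V'(x) = 0 gives x ≈ 5.4079 (the root in (0, 14)).
V''(x) = 24x − 272 is negative there, so this is the maximum; V ≈ 2712.1004.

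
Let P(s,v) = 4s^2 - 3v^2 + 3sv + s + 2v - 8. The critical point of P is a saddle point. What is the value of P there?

∂P/∂s = 8s + 3v + 1 = 0 and ∂P/∂v = 3s - 6v + 2 = 0, so (s, v) = (-4/19, 13/57).
The Hessian has P_{ss} = 8, P_{vv} = -6, P_{sv} = 3, giving D = -57 < 0, so the point is a saddle point.
P(-4/19, 13/57) = -449/57.

-449/57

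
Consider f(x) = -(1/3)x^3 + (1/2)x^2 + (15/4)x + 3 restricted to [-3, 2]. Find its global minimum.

-3/8

Differentiating, f'(x) = -x^2 + x + 15/4; whose only zero in [-3, 2] is x = -3/2.
Compare values at every candidate in [-3, 2]: f(-3) = 21/4, f(-3/2) = -3/8, f(2) = 59/6.
The minimum over the interval is -3/8, attained at x = -3/2.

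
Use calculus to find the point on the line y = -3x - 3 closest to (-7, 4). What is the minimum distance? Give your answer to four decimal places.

Minimize D(x)^2 = (x + 7)^2 + (-3x - 7)^2.
d/dx[D^2] = 2(x + 7) + 2·(-3)·(-3x - 7) = 0 ⇒ x = -14/5.
Then y = 27/5 and the distance is √(98/5) ≈ 4.4272.

4.4272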